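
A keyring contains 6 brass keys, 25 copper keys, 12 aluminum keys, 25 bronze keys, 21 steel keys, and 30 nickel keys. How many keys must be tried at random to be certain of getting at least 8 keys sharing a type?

In the worst case we take at most 7 of each type, but all 6 brass (fewer than 7), giving 6 + 7 + 7 + 7 + 7 + 7 = 41.
One more key then forces some type to 8, so 41 + 1 = 42.

42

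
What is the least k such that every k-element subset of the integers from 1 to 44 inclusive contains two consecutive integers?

23

Partition {1, …, 44} into 22 pairs: {1,2}, {3,4}, …, {43,44}.
Choosing 22 integers — say the 22 even numbers 2, 4, …, 44 — takes one from each pair and avoids the property.
Choosing 23 forces two into the same pair by pigeonhole, and those are consecutive. So 23.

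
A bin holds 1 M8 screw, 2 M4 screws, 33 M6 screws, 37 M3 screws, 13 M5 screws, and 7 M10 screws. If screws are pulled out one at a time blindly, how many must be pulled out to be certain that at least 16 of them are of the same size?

54

In the worst case we take at most 15 of each size, but all 1 M8, all 2 M4, all 13 M5, and all 7 M10 (fewer than 15), giving 1 + 2 + 15 + 15 + 13 + 7 = 53.
One more screw then forces some size to 16, so 53 + 1 = 54.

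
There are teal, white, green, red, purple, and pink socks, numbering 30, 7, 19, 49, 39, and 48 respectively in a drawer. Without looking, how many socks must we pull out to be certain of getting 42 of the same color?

178

In the worst case we take at most 41 of each color, but all 30 teal, all 7 white, all 19 green, and all 39 purple (fewer than 41), giving 30 + 7 + 19 + 41 + 39 + 41 = 177.
One more sock then forces some color to 42, so 177 + 1 = 178.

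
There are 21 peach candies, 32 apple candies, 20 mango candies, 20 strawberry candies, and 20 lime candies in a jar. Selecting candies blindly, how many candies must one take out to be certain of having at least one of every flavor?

94

The hardest flavor to obtain is mango: we could draw every other candy first — 113 − 20 = 93 candies — without a single mango one.
The next draw must be mango, so 93 + 1 = 94.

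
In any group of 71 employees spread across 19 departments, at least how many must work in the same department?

4

The 71 employees fall into 19 departments.
If each of the 19 departments held at most 3, the total would be at most 19 × 3 = 57 < 71, a contradiction.
So at least one holds ⌈71/19⌉ = 4.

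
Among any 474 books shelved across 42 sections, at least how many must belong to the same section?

The 474 books fall into 42 sections.
If each of the 42 sections held at most 11, the total would be at most 42 × 11 = 462 < 474, a contradiction.
So at least one holds ⌈474/42⌉ = 12.

12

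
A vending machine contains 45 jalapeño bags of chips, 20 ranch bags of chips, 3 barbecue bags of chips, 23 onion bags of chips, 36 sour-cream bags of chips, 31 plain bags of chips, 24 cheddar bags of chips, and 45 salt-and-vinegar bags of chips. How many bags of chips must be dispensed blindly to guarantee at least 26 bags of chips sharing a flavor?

171

In the worst case we take at most 25 of each flavor, but all 20 ranch, all 3 barbecue, all 23 onion, and all 24 cheddar (fewer than 25), giving 25 + 20 + 3 + 23 + 25 + 25 + 24 + 25 = 170.
One more bag of chips then forces some flavor to 26, so 170 + 1 = 171.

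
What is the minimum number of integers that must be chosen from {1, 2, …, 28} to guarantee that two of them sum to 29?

Partition {1, …, 28} into 14 pairs: {1,28}, {2,27}, …, {14,15}.
Choosing 14 integers — say the integers 1 through 14 — takes one from each pair and avoids the property.
Choosing 15 forces two into the same pair by pigeonhole, and those sum to 29. So 15.

15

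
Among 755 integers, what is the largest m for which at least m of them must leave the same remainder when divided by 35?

If each of the 35 residue classes modulo 35 held at most 21, the total would be at most 35 × 21 = 735 < 755, a contradiction.
So at least one holds ⌈755/35⌉ = 22.

22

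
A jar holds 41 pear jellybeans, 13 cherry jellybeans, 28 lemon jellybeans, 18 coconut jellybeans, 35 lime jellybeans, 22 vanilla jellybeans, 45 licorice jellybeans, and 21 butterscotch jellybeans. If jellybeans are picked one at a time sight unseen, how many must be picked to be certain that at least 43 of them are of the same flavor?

Treat the 8 flavors as pigeonholes.
In the worst case we take at most 42 of each flavor, but all 41 pear, all 13 cherry, all 28 lemon, all 18 coconut, all 35 lime, all 22 vanilla, and all 21 butterscotch (fewer than 42), giving 41 + 13 + 28 + 18 + 35 + 22 + 42 + 21 = 220.
One more jellybean then forces some flavor to 43, so 220 + 1 = 221.

221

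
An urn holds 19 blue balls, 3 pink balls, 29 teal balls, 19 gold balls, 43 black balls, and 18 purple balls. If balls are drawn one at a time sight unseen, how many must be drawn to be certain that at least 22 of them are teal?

124

To avoid teal balls as long as possible, exhaust the other 5 colors first.
The worst case draws every non-teal ball first: 19 + 3 + 19 + 43 + 18 = 102.
The next 22 draws are then forced to be teal, giving 102 + 22 = 124.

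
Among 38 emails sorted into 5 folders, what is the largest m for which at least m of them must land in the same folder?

The 38 emails fall into 5 folders.
If each of the 5 folders held at most 7, the total would be at most 5 × 7 = 35 < 38, a contradiction.
So at least one holds ⌈38/5⌉ = 8.

8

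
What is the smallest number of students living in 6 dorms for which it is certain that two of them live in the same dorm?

7

There are 6 dorms acting as pigeonholes.
With 6 students we could place one in each, avoiding any repeat.
One more forces some class to hold 2, so 6 + 1 = 7.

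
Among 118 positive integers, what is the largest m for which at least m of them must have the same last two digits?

The 118 positive integers fall into 100 possible two-digit endings.
If each of the 100 possible two-digit endings held at most 1, the total would be at most 100 × 1 = 100 < 118, a contradiction.
So at least one holds ⌈118/100⌉ = 2.

2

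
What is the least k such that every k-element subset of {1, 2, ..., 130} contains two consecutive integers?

66

Partition {1, …, 130} into 65 pairs: {1,2}, {3,4}, …, {129,130}.
Choosing 65 integers — say the 65 even numbers 2, 4, …, 130 — takes one from each pair and avoids the property.
Choosing 66 forces two into the same pair by pigeonhole, and those are consecutive. So 66.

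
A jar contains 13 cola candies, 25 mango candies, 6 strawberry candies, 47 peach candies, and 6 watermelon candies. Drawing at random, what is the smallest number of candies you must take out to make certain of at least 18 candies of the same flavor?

60

Treat the 5 flavors as pigeonholes.
In the worst case we take at most 17 of each flavor, but all 13 cola, all 6 strawberry, and all 6 watermelon (fewer than 17), giving 13 + 17 + 6 + 17 + 6 = 59.
One more candy then forces some flavor to 18, so 59 + 1 = 60.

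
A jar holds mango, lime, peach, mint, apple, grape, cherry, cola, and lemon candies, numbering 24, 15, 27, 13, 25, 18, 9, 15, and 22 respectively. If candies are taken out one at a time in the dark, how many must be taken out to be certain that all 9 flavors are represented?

160

The hardest flavor to obtain is cherry: we could draw every other candy first — 168 − 9 = 159 candies — without a single cherry one.
The next draw must be cherry, so 159 + 1 = 160.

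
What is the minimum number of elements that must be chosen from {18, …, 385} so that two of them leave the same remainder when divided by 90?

91

Group the integers by remainder mod 90; there are 90 residue classes, each nonempty in this range.
Choosing one from each class (90 integers) avoids any shared remainder.
One more choice must repeat a class, so two differ by a multiple of 90. Hence 90 + 1 = 91.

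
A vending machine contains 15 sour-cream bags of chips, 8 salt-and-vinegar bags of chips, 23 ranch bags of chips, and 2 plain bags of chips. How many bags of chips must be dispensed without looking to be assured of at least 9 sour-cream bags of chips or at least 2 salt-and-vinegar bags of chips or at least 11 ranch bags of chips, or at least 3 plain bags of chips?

The worst case stops just short of every target: 8 sour-cream, 1 salt-and-vinegar, 10 ranch, 2 plain — 8 + 1 + 10 + 2 = 21 bags of chips.
One more bag of chips must push some flavor to its target, so 21 + 1 = 22.

22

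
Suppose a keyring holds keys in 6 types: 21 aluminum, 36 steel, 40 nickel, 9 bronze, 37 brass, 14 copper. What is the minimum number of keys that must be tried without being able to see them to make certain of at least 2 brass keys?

The worst case draws every non-brass key first: 21 + 36 + 40 + 9 + 14 = 120.
The next 2 draws are then forced to be brass, giving 120 + 2 = 122.

122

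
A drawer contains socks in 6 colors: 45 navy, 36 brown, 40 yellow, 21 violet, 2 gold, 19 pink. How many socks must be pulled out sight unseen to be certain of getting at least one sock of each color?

The hardest color to obtain is gold: we could draw every other sock first — 163 − 2 = 161 socks — without a single gold one.
The next draw must be gold, so 161 + 1 = 162.

162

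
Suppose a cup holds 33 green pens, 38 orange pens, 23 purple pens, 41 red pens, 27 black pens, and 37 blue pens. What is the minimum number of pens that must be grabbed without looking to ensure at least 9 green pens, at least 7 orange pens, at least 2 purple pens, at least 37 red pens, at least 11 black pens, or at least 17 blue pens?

78

The worst case stops just short of every target: 8 green, 6 orange, 1 purple, 36 red, 10 black, 16 blue — 8 + 6 + 1 + 36 + 10 + 16 = 77 pens.
One more pen must push some ink color to its target, so 77 + 1 = 78.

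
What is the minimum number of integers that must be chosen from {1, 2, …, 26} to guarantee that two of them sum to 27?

14

Partition {1, …, 26} into 13 pairs: {1,26}, {2,25}, …, {13,14}.
Choosing 13 integers — say the integers 1 through 13 — takes one from each pair and avoids the property.
Choosing 14 forces two into the same pair by pigeonhole, and those sum to 27. So 14.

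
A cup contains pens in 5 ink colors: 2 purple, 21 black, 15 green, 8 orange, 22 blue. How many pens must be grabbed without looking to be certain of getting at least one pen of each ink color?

The hardest ink color to obtain is purple: we could draw every other pen first — 68 − 2 = 66 pens — without a single purple one.
The next draw must be purple, so 66 + 1 = 67.

67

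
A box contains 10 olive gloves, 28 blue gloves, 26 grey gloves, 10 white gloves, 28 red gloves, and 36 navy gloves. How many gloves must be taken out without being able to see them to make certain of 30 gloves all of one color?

Treat the 6 colors as pigeonholes.
In the worst case we take at most 29 of each color, but all 10 olive, all 28 blue, all 26 grey, all 10 white, and all 28 red (fewer than 29), giving 10 + 28 + 26 + 10 + 28 + 29 = 131.
One more glove then forces some color to 30, so 131 + 1 = 132.

132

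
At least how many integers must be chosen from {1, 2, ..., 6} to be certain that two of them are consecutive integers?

4

Partition {1, …, 6} into 3 pairs: {1,2}, {3,4}, …, {5,6}.
Choosing 3 integers — say the 3 even numbers 2, 4, …, 6 — takes one from each pair and avoids the property.
Choosing 4 forces two into the same pair by pigeonhole, and those are consecutive. So 4.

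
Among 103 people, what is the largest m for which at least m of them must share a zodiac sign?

There are 12 zodiac signs, which serve as the pigeonholes.
If each of the 12 zodiac signs held at most 8, the total would be at most 12 × 8 = 96 < 103, a contradiction.
So at least one holds ⌈103/12⌉ = 9.

9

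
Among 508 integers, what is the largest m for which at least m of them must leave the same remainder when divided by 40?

13

If each of the 40 residue classes modulo 40 held at most 12, the total would be at most 40 × 12 = 480 < 508, a contradiction.
So at least one holds ⌈508/40⌉ = 13.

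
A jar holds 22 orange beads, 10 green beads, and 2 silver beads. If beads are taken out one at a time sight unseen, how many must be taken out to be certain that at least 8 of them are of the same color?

17

Treat the 3 colors as pigeonholes.
In the worst case we take at most 7 of each color, but all 2 silver (fewer than 7), giving 7 + 7 + 2 = 16.
One more bead then forces some color to 8, so 16 + 1 = 17.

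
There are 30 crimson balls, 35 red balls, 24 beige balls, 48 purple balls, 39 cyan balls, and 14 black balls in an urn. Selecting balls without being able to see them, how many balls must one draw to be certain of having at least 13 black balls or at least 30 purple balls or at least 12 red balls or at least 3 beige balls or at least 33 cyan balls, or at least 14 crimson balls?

100

Each of the 6 colors has its own threshold; avoid all of them simultaneously.
The worst case stops just short of every target: 13 crimson, 11 red, 2 beige, 29 purple, 32 cyan, 12 black — 13 + 11 + 2 + 29 + 32 + 12 = 99 balls.
One more ball must push some color to its target, so 99 + 1 = 100.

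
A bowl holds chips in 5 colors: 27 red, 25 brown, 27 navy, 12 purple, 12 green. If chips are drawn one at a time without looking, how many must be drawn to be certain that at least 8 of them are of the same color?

The worst case takes 7 chips of each color without reaching 8 of any: 5 × 7 = 35.
The next chip must bring some color to 8, so 35 + 1 = 36.

36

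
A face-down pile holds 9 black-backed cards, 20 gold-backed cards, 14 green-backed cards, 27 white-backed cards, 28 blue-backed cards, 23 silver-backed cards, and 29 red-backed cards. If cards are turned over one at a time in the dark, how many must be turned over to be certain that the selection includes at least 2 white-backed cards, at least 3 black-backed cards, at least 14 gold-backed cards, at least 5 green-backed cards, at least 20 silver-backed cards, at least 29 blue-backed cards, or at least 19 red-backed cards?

The worst case stops just short of every target: 2 black-backed, 13 gold-backed, 4 green-backed, 1 white-backed, 28 blue-backed, 19 silver-backed, 18 red-backed — 2 + 13 + 4 + 1 + 28 + 19 + 18 = 85 cards.
One more card must push some back color to its target, so 85 + 1 = 86.

86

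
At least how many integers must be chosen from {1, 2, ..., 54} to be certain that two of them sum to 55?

28

Partition {1, …, 54} into 27 pairs: {1,54}, {2,53}, …, {27,28}.
Choosing 27 integers — say the integers 1 through 27 — takes one from each pair and avoids the property.
Choosing 28 forces two into the same pair by pigeonhole, and those sum to 55. So 28.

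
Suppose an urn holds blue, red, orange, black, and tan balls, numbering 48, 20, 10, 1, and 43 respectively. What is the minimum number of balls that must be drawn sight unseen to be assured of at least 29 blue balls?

The worst case draws every non-blue ball first: 20 + 10 + 1 + 43 = 74.
The next 29 draws are then forced to be blue, giving 74 + 29 = 103.

103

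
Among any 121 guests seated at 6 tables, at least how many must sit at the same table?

21

The 121 guests fall into 6 tables.
If each of the 6 tables held at most 20, the total would be at most 6 × 20 = 120 < 121, a contradiction.
So at least one holds ⌈121/6⌉ = 21.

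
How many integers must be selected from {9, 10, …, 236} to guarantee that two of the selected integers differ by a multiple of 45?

Group the integers by remainder mod 45; there are 45 residue classes, each nonempty in this range.
Choosing one from each class (45 integers) avoids any shared remainder.
One more choice must repeat a class, so two differ by a multiple of 45. Hence 45 + 1 = 46.

46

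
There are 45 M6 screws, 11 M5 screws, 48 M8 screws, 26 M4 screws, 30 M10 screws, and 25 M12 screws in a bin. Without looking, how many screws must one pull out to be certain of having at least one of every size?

175

The hardest size to obtain is M5: we could draw every other screw first — 185 − 11 = 174 screws — without a single M5 one.
The next draw must be M5, so 174 + 1 = 175.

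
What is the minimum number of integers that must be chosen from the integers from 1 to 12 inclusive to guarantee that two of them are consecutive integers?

7

Partition {1, …, 12} into 6 pairs: {1,2}, {3,4}, …, {11,12}.
Choosing 6 integers — say the 6 even numbers 2, 4, …, 12 — takes one from each pair and avoids the property.
Choosing 7 forces two into the same pair by pigeonhole, and those are consecutive. So 7.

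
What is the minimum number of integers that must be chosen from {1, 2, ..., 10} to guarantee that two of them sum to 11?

6

Partition {1, …, 10} into 5 pairs: {1,10}, {2,9}, …, {5,6}.
Choosing 5 integers — say the integers 1 through 5 — takes one from each pair and avoids the property.
Choosing 6 forces two into the same pair by pigeonhole, and those sum to 11. So 6.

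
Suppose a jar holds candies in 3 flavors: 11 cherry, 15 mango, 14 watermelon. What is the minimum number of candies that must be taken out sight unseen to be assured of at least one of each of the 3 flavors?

30

The hardest flavor to obtain is cherry: we could draw every other candy first — 40 − 11 = 29 candies — without a single cherry one.
The next draw must be cherry, so 29 + 1 = 30.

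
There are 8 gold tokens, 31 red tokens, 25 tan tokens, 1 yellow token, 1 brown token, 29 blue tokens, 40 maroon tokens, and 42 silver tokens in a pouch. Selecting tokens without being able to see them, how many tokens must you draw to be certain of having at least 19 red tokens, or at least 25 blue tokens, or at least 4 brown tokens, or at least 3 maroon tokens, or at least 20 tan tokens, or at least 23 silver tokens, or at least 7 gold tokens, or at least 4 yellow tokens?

94

The worst case stops just short of every target: 6 gold, 18 red, 19 tan, all 1 yellow, all 1 brown, 24 blue, 2 maroon, 22 silver — 6 + 18 + 19 + 1 + 1 + 24 + 2 + 22 = 93 tokens.
One more token must push some color to its target, so 93 + 1 = 94.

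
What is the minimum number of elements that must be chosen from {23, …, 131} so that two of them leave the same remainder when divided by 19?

20

Use the pigeonhole principle on residue classes: group the integers by remainder mod 19; there are 19 residue classes, each nonempty in this range.
Choosing one from each class (19 integers) avoids any shared remainder.
One more choice must repeat a class, so two differ by a multiple of 19. Hence 19 + 1 = 20.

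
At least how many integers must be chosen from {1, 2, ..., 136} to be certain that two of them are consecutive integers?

69

Partition {1, …, 136} into 68 pairs: {1,2}, {3,4}, …, {135,136}.
Choosing 68 integers — say the 68 even numbers 2, 4, …, 136 — takes one from each pair and avoids the property.
Choosing 69 forces two into the same pair by pigeonhole, and those are consecutive. So 69.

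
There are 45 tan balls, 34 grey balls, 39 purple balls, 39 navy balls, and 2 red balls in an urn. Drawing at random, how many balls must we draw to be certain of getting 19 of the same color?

75

In the worst case we take at most 18 of each color, but all 2 red (fewer than 18), giving 18 + 18 + 18 + 18 + 2 = 74.
One more ball then forces some color to 19, so 74 + 1 = 75.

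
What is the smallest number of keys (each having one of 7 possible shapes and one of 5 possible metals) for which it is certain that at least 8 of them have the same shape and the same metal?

246

There are 7 × 5 = 35 (shape, metal) combinations acting as pigeonholes.
With 35 × 7 = 245 keys we could place exactly 7 in each, with no (shape, metal) pair reaching 8.
One more forces some (shape, metal) pair to hold 8, so 245 + 1 = 246.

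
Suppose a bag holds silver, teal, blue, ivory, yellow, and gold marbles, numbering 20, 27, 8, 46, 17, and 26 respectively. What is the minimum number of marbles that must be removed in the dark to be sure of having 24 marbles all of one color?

Treat the 6 colors as pigeonholes.
In the worst case we take at most 23 of each color, but all 20 silver, all 8 blue, and all 17 yellow (fewer than 23), giving 20 + 23 + 8 + 23 + 17 + 23 = 114.
One more marble then forces some color to 24, so 114 + 1 = 115.

115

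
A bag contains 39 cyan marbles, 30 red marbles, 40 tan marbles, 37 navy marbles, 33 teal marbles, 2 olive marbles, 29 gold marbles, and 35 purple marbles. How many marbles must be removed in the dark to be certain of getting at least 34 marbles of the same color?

227

In the worst case we take at most 33 of each color, but all 30 red, all 2 olive, and all 29 gold (fewer than 33), giving 33 + 30 + 33 + 33 + 33 + 2 + 29 + 33 = 226.
One more marble then forces some color to 34, so 226 + 1 = 227.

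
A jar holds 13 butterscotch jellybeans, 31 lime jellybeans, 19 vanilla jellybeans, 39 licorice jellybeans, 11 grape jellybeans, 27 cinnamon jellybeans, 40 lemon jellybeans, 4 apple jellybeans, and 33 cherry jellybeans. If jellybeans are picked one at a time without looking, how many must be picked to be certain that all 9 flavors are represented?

214

The hardest flavor to obtain is apple: we could draw every other jellybean first — 217 − 4 = 213 jellybeans — without a single apple one.
The next draw must be apple, so 213 + 1 = 214.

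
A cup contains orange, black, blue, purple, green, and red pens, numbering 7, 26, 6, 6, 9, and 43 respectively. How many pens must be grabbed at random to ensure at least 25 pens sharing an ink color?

77

Treat the 6 ink colors as pigeonholes.
In the worst case we take at most 24 of each ink color, but all 7 orange, all 6 blue, all 6 purple, and all 9 green (fewer than 24), giving 7 + 24 + 6 + 6 + 9 + 24 = 76.
One more pen then forces some ink color to 25, so 76 + 1 = 77.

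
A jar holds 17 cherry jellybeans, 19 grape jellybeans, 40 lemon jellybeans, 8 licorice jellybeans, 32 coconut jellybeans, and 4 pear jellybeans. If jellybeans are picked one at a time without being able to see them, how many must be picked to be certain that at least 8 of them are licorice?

To avoid licorice jellybeans as long as possible, exhaust the other 5 flavors first.
The worst case draws every non-licorice jellybean first: 17 + 19 + 40 + 32 + 4 = 112.
The next 8 draws are then forced to be licorice, giving 112 + 8 = 120.

120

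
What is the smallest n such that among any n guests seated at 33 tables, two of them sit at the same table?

34

There are 33 tables acting as pigeonholes.
With 33 guests we could place one in each, avoiding any repeat.
One more forces some class to hold 2, so 33 + 1 = 34.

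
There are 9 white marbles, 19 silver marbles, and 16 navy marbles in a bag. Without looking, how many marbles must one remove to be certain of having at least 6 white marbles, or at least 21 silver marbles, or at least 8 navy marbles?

32

The worst case stops just short of every target: 5 white, all 19 silver, 7 navy — 5 + 19 + 7 = 31 marbles.
One more marble must push some color to its target, so 31 + 1 = 32.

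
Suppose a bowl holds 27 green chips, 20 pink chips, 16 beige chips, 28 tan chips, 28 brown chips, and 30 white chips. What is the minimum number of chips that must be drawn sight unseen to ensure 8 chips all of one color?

43

The worst case takes 7 chips of each color without reaching 8 of any: 6 × 7 = 42.
The next chip must bring some color to 8, so 42 + 1 = 43.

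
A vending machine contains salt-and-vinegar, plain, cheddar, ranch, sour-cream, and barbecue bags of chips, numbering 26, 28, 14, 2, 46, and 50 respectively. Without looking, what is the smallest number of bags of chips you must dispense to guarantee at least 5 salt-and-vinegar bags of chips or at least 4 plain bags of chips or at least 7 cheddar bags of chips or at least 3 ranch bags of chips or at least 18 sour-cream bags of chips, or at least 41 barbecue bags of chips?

73

The worst case stops just short of every target: 4 salt-and-vinegar, 3 plain, 6 cheddar, 2 ranch, 17 sour-cream, 40 barbecue — 4 + 3 + 6 + 2 + 17 + 40 = 72 bags of chips.
One more bag of chips must push some flavor to its target, so 72 + 1 = 73.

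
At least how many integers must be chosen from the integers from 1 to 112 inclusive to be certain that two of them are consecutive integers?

Partition {1, …, 112} into 56 pairs: {1,2}, {3,4}, …, {111,112}.
Choosing 56 integers — say the 56 even numbers 2, 4, …, 112 — takes one from each pair and avoids the property.
Choosing 57 forces two into the same pair by pigeonhole, and those are consecutive. So 57.

57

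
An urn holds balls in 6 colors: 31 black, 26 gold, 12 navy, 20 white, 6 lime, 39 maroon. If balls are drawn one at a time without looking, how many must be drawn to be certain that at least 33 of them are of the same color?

Treat the 6 colors as pigeonholes.
In the worst case we take at most 32 of each color, but all 31 black, all 26 gold, all 12 navy, all 20 white, and all 6 lime (fewer than 32), giving 31 + 26 + 12 + 20 + 6 + 32 = 127.
One more ball then forces some color to 33, so 127 + 1 = 128.

128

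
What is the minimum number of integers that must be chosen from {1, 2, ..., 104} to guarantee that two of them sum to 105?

Partition {1, …, 104} into 52 pairs: {1,104}, {2,103}, …, {52,53}.
Choosing 52 integers — say the integers 1 through 52 — takes one from each pair and avoids the property.
Choosing 53 forces two into the same pair by pigeonhole, and those sum to 105. So 53.

53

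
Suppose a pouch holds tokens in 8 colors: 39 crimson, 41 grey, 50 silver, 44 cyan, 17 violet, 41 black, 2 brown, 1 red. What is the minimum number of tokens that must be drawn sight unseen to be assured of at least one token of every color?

235

The hardest color to obtain is red: we could draw every other token first — 235 − 1 = 234 tokens — without a single red one.
The next draw must be red, so 234 + 1 = 235.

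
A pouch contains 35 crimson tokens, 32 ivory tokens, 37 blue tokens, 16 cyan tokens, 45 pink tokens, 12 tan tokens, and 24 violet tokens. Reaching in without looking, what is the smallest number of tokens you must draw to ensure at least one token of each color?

The hardest color to obtain is tan: we could draw every other token first — 201 − 12 = 189 tokens — without a single tan one.
The next draw must be tan, so 189 + 1 = 190.

190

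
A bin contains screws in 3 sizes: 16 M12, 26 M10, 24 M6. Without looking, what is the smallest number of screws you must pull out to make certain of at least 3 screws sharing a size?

Treat the 3 sizes as pigeonholes.
The worst case takes 2 screws of each size without reaching 3 of any: 3 × 2 = 6.
The next screw must bring some size to 3, so 6 + 1 = 7.

7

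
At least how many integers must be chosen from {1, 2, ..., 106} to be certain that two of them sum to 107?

54

Partition {1, …, 106} into 53 pairs: {1,106}, {2,105}, …, {53,54}.
Choosing 53 integers — say the integers 1 through 53 — takes one from each pair and avoids the property.
Choosing 54 forces two into the same pair by pigeonhole, and those sum to 107. So 54.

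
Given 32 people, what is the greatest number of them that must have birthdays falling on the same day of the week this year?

5

The 32 people fall into 7 days of the week.
If each of the 7 days of the week held at most 4, the total would be at most 7 × 4 = 28 < 32, a contradiction.
So at least one holds ⌈32/7⌉ = 5.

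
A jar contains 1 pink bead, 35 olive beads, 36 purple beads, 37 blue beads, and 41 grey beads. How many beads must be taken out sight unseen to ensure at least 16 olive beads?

131

The worst case draws every non-olive bead first: 1 + 36 + 37 + 41 = 115.
The next 16 draws are then forced to be olive, giving 115 + 16 = 131.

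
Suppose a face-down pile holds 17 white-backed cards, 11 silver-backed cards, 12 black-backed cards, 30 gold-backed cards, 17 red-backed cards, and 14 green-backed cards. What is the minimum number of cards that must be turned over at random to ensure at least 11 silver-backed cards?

The worst case draws every non-silver-backed card first: 17 + 12 + 30 + 17 + 14 = 90.
The next 11 draws are then forced to be silver-backed, giving 90 + 11 = 101.

101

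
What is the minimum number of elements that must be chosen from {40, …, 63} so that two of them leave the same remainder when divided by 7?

8

Use the pigeonhole principle on residue classes: group the integers by remainder mod 7; there are 7 residue classes, each nonempty in this range.
Choosing one from each class (7 integers) avoids any shared remainder.
One more choice must repeat a class, so two differ by a multiple of 7. Hence 7 + 1 = 8.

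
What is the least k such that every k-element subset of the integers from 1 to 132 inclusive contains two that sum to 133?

Partition {1, …, 132} into 66 pairs: {1,132}, {2,131}, …, {66,67}.
Choosing 66 integers — say the integers 1 through 66 — takes one from each pair and avoids the property.
Choosing 67 forces two into the same pair by pigeonhole, and those sum to 133. So 67.

67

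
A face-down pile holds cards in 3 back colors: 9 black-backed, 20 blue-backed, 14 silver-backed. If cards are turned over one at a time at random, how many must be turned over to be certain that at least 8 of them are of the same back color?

22

The worst case takes 7 cards of each back color without reaching 8 of any: 3 × 7 = 21.
The next card must bring some back color to 8, so 21 + 1 = 22.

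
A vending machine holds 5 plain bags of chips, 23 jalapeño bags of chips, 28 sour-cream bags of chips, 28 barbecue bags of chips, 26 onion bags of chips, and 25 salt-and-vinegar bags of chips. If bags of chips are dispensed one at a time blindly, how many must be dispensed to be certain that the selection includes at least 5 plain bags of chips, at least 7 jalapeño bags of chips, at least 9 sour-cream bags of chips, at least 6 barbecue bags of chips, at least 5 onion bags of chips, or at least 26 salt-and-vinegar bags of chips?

53

The worst case stops just short of every target: 4 plain, 6 jalapeño, 8 sour-cream, 5 barbecue, 4 onion, 25 salt-and-vinegar — 4 + 6 + 8 + 5 + 4 + 25 = 52 bags of chips.
One more bag of chips must push some flavor to its target, so 52 + 1 = 53.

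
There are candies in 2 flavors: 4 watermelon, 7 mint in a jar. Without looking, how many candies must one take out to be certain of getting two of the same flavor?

Treat the 2 flavors as pigeonholes.
The worst case takes 1 candy of each flavor without reaching 2 of any: 2 × 1 = 2.
The next candy must bring some flavor to 2, so 2 + 1 = 3.

3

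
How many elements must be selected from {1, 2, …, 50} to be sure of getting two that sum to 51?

26

Partition {1, …, 50} into 25 pairs: {1,50}, {2,49}, …, {25,26}.
Choosing 25 integers — say the integers 1 through 25 — takes one from each pair and avoids the property.
Choosing 26 forces two into the same pair by pigeonhole, and those sum to 51. So 26.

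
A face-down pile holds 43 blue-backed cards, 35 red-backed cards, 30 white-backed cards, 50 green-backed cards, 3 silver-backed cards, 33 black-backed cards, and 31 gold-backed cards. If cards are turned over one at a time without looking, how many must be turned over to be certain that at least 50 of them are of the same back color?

225

In the worst case we take at most 49 of each back color, but all 43 blue-backed, all 35 red-backed, all 30 white-backed, all 3 silver-backed, all 33 black-backed, and all 31 gold-backed (fewer than 49), giving 43 + 35 + 30 + 49 + 3 + 33 + 31 = 224.
One more card then forces some back color to 50, so 224 + 1 = 225.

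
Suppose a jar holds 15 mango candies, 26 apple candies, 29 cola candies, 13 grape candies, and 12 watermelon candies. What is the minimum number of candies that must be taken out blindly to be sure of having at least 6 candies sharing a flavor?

Treat the 5 flavors as pigeonholes.
The worst case takes 5 candies of each flavor without reaching 6 of any: 5 × 5 = 25.
The next candy must bring some flavor to 6, so 25 + 1 = 26.

26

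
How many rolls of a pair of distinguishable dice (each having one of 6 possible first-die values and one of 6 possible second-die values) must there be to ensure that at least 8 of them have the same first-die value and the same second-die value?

253

There are 6 × 6 = 36 (first-die value, second-die value) combinations acting as pigeonholes.
With 36 × 7 = 252 rolls of a pair of distinguishable dice we could place exactly 7 in each, with no (first-die value, second-die value) pair reaching 8.
One more forces some (first-die value, second-die value) pair to hold 8, so 252 + 1 = 253.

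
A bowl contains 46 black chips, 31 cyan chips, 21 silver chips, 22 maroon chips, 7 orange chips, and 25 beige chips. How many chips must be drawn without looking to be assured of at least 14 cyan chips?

135

The worst case draws every non-cyan chip first: 46 + 21 + 22 + 7 + 25 = 121.
The next 14 draws are then forced to be cyan, giving 121 + 14 = 135.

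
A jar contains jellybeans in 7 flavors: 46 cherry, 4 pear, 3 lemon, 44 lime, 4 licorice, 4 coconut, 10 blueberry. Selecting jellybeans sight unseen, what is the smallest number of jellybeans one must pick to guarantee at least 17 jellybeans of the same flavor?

In the worst case we take at most 16 of each flavor, but all 4 pear, all 3 lemon, all 4 licorice, all 4 coconut, and all 10 blueberry (fewer than 16), giving 16 + 4 + 3 + 16 + 4 + 4 + 10 = 57.
One more jellybean then forces some flavor to 17, so 57 + 1 = 58.

58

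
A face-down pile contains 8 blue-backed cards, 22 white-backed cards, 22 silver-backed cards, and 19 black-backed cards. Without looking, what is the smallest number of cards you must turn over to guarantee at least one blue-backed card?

64

The worst case draws every non-blue-backed card first: 22 + 22 + 19 = 63.
The next draw is then forced to be blue-backed, giving 63 + 1 = 64.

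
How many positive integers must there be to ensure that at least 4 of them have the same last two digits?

301

There are 100 possible two-digit endings acting as pigeonholes.
With 100 × 3 = 300 positive integers we could place exactly 3 in each, with no class reaching 4.
One more forces some class to hold 4, so 300 + 1 = 301.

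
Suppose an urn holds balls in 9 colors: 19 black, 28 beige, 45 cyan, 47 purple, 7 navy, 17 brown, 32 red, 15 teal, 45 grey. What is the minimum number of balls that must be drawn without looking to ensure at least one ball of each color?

249

The hardest color to obtain is navy: we could draw every other ball first — 255 − 7 = 248 balls — without a single navy one.
The next draw must be navy, so 248 + 1 = 249.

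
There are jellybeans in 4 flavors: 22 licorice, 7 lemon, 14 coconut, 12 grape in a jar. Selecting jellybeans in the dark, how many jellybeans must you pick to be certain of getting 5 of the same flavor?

17

Treat the 4 flavors as pigeonholes.
The worst case takes 4 jellybeans of each flavor without reaching 5 of any: 4 × 4 = 16.
The next jellybean must bring some flavor to 5, so 16 + 1 = 17.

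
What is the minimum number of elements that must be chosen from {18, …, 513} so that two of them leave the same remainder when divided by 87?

Group the integers by remainder mod 87; there are 87 residue classes, each nonempty in this range.
Choosing one from each class (87 integers) avoids any shared remainder.
One more choice must repeat a class, so two differ by a multiple of 87. Hence 87 + 1 = 88.

88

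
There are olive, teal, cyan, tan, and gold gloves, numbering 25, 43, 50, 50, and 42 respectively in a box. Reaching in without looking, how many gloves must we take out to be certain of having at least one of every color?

The hardest color to obtain is olive: we could draw every other glove first — 210 − 25 = 185 gloves — without a single olive one.
The next draw must be olive, so 185 + 1 = 186.

186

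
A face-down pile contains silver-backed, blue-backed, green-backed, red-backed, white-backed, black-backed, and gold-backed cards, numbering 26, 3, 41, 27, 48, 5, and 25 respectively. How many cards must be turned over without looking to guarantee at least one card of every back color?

The hardest back color to obtain is blue-backed: we could draw every other card first — 175 − 3 = 172 cards — without a single blue-backed one.
The next draw must be blue-backed, so 172 + 1 = 173.

173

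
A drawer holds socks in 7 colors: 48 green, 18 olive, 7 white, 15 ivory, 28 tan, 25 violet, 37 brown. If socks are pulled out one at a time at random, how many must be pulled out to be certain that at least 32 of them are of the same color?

Treat the 7 colors as pigeonholes.
In the worst case we take at most 31 of each color, but all 18 olive, all 7 white, all 15 ivory, all 28 tan, and all 25 violet (fewer than 31), giving 31 + 18 + 7 + 15 + 28 + 25 + 31 = 155.
One more sock then forces some color to 32, so 155 + 1 = 156.

156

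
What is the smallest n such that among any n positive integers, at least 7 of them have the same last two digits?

There are 100 possible two-digit endings acting as pigeonholes.
With 100 × 6 = 600 positive integers we could place exactly 6 in each, with no class reaching 7.
One more forces some class to hold 7, so 600 + 1 = 601.

601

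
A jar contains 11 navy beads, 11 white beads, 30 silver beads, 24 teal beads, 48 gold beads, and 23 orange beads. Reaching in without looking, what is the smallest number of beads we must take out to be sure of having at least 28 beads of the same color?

124

In the worst case we take at most 27 of each color, but all 11 navy, all 11 white, all 24 teal, and all 23 orange (fewer than 27), giving 11 + 11 + 27 + 24 + 27 + 23 = 123.
One more bead then forces some color to 28, so 123 + 1 = 124.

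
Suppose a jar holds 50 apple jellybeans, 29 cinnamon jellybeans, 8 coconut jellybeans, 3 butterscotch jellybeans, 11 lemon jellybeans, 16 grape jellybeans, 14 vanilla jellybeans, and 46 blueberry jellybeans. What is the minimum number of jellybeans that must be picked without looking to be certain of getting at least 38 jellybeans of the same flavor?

156

In the worst case we take at most 37 of each flavor, but all 29 cinnamon, all 8 coconut, all 3 butterscotch, all 11 lemon, all 16 grape, and all 14 vanilla (fewer than 37), giving 37 + 29 + 8 + 3 + 11 + 16 + 14 + 37 = 155.
One more jellybean then forces some flavor to 38, so 155 + 1 = 156.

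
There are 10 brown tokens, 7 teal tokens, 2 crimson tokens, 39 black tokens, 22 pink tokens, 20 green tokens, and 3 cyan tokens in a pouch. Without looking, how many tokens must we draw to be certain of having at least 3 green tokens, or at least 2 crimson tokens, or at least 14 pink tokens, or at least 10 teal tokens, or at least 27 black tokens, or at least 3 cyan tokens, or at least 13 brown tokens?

Each of the 7 colors has its own threshold; avoid all of them simultaneously.
The worst case stops just short of every target: all 10 brown, all 7 teal, 1 crimson, 26 black, 13 pink, 2 green, 2 cyan — 10 + 7 + 1 + 26 + 13 + 2 + 2 = 61 tokens.
One more token must push some color to its target, so 61 + 1 = 62.

62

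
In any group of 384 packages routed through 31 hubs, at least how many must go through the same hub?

13

If each of the 31 hubs held at most 12, the total would be at most 31 × 12 = 372 < 384, a contradiction.
So at least one holds ⌈384/31⌉ = 13.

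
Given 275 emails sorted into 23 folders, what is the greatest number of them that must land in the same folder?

The 275 emails fall into 23 folders.
If each of the 23 folders held at most 11, the total would be at most 23 × 11 = 253 < 275, a contradiction.
So at least one holds ⌈275/23⌉ = 12.

12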